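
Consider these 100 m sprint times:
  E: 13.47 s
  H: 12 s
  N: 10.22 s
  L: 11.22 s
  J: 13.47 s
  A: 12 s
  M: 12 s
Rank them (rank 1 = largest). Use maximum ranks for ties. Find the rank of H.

5

Sorted (descending): 13.47, 13.47, 12, 12, 12, 11.22, 10.22
The 2 values of 13.47 occupy positions 1–2 → each gets rank 2.
The 3 values of 12 occupy positions 3–5 → each gets rank 5.
H has value 12 s → rank 5.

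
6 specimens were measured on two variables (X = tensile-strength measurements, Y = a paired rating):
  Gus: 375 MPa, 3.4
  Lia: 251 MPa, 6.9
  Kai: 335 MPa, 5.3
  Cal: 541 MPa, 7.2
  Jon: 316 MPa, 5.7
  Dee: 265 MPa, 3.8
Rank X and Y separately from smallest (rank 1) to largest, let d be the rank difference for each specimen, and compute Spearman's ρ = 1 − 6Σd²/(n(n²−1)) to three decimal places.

Ranks of variable 1: 5, 1, 4, 6, 3, 2
Ranks of variable 2: 1, 5, 3, 6, 4, 2
d = r₁ − r₂: 4, -4, 1, 0, -1, 0
d²: 16, 16, 1, 0, 1, 0; Σd² = 34
ρ = 1 − 6·34/(6·35) = 1 − 204/210 = 0.029

0.029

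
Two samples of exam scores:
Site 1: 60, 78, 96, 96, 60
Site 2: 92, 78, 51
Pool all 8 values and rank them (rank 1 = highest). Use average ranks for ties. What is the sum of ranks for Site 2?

15.5

Sorted (descending): 96, 96, 92, 78, 78, 60, 60, 51
The 2 values of 96 occupy positions 1–2 → average rank (1+2)/2 = 1.5.
The 2 values of 78 occupy positions 4–5 → average rank (4+5)/2 = 4.5.
The 2 values of 60 occupy positions 6–7 → average rank (6+7)/2 = 6.5.
Site 2 values → pooled ranks: 92→3, 78→4.5, 51→8
Rank sum = 3 + 4.5 + 8 = 15.5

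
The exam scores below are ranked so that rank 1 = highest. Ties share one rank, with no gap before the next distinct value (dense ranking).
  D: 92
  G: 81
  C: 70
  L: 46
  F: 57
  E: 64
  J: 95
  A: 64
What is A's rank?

Sorted (descending): 95, 92, 81, 70, 64, 64, 57, 46
The 2 values of 64 share dense rank 5.
Remaining distinct values take the next consecutive integers.
A has value 64 → rank 5.

5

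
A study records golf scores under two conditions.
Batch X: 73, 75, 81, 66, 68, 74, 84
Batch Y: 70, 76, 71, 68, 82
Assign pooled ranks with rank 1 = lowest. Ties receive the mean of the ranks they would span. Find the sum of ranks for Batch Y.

Sorted (ascending): 66, 68, 68, 70, 71, 73, 74, 75, 76, 81, 82, 84
The 2 values of 68 occupy positions 2–3 → average rank (2+3)/2 = 2.5.
Batch Y values → pooled ranks: 70→4, 76→9, 71→5, 68→2.5, 82→11
Rank sum = 4 + 9 + 5 + 2.5 + 11 = 31.5

31.5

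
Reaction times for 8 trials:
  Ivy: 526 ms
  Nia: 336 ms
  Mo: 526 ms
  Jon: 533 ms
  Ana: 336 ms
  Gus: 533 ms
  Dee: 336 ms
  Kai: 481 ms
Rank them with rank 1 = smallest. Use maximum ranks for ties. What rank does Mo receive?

6

Sorted (ascending): 336, 336, 336, 481, 526, 526, 533, 533
The 3 values of 336 occupy positions 1–3 → each gets rank 3.
The 2 values of 526 occupy positions 5–6 → each gets rank 6.
The 2 values of 533 occupy positions 7–8 → each gets rank 8.
Mo has value 526 ms → rank 6.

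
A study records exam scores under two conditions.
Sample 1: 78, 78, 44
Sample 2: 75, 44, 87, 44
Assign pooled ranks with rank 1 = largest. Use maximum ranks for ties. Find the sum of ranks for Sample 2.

Sorted (descending): 87, 78, 78, 75, 44, 44, 44
The 2 values of 78 occupy positions 2–3 → each gets rank 3.
The 3 values of 44 occupy positions 5–7 → each gets rank 7.
Sample 2 values → pooled ranks: 75→4, 44→7, 87→1, 44→7
Rank sum = 4 + 7 + 1 + 7 = 19

19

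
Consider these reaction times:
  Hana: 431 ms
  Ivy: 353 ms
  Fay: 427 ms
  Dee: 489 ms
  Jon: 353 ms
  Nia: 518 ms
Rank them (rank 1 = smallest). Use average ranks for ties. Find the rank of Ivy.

Sorted (ascending): 353, 353, 427, 431, 489, 518
The 2 values of 353 occupy positions 1–2 → average rank (1+2)/2 = 1.5.
Ivy has value 353 ms → rank 1.5.

1.5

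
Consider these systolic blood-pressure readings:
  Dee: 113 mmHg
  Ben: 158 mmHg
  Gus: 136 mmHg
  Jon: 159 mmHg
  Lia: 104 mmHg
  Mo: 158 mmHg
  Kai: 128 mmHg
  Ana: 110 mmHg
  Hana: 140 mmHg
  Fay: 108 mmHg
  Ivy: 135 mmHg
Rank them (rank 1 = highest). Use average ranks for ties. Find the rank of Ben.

Sorted (descending): 159, 158, 158, 140, 136, 135, 128, 113, 110, 108, 104
The 2 values of 158 occupy positions 2–3 → average rank (2+3)/2 = 2.5.
Ben has value 158 mmHg → rank 2.5.

2.5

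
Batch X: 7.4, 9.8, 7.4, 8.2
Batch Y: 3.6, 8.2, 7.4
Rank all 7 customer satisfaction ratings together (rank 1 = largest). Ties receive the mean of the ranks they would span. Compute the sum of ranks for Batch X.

13.5

Sorted (descending): 9.8, 8.2, 8.2, 7.4, 7.4, 7.4, 3.6
The 2 values of 8.2 occupy positions 2–3 → average rank (2+3)/2 = 2.5.
The 3 values of 7.4 occupy positions 4–6 → average rank 5.
Batch X values → pooled ranks: 7.4→5, 9.8→1, 7.4→5, 8.2→2.5
Rank sum = 5 + 1 + 5 + 2.5 = 13.5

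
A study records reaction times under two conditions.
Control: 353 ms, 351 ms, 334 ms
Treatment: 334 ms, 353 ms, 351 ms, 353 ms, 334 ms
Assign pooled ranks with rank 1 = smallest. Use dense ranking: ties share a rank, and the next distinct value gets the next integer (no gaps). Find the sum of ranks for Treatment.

10

Sorted (ascending): 334, 334, 334, 351, 351, 353, 353, 353
The 3 values of 334 share dense rank 1.
The 2 values of 351 share dense rank 2.
The 3 values of 353 share dense rank 3.
Treatment values → pooled ranks: 334→1, 353→3, 351→2, 353→3, 334→1
Rank sum = 1 + 3 + 2 + 3 + 1 = 10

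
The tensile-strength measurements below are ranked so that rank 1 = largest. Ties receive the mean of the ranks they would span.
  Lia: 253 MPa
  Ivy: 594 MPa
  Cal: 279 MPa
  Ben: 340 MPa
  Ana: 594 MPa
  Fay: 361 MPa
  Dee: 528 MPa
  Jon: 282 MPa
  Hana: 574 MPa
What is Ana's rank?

1.5

Sorted (descending): 594, 594, 574, 528, 361, 340, 282, 279, 253
The 2 values of 594 occupy positions 1–2 → average rank (1+2)/2 = 1.5.
Ana has value 594 MPa → rank 1.5.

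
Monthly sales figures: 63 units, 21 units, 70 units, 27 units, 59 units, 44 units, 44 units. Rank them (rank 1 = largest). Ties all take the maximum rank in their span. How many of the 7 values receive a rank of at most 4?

Sorted (descending): 70, 63, 59, 44, 44, 27, 21
The 2 values of 44 occupy positions 4–5 → each gets rank 5.
Ranks ≤ 4: {1, 2, 3} → 3 values.

3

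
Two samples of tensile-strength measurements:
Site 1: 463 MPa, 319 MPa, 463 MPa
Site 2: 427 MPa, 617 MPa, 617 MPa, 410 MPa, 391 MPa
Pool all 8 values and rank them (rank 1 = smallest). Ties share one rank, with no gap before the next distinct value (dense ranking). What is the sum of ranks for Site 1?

11

Sorted (ascending): 319, 391, 410, 427, 463, 463, 617, 617
The 2 values of 463 share dense rank 5.
The 2 values of 617 share dense rank 6.
Remaining distinct values take the next consecutive integers.
Site 1 values → pooled ranks: 463→5, 319→1, 463→5
Rank sum = 5 + 1 + 5 = 11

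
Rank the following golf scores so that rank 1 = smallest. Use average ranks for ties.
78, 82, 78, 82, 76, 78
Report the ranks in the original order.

Sorted (ascending): 76, 78, 78, 78, 82, 82
The 3 values of 78 occupy positions 2–4 → average rank 3.
The 2 values of 82 occupy positions 5–6 → average rank (5+6)/2 = 5.5.

3, 5.5, 3, 5.5, 1, 3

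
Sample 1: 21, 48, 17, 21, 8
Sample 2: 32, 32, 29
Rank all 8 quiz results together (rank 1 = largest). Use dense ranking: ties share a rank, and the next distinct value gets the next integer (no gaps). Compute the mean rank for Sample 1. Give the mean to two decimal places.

4.00

Sorted (descending): 48, 32, 32, 29, 21, 21, 17, 8
The 2 values of 32 share dense rank 2.
The 2 values of 21 share dense rank 4.
Remaining distinct values take the next consecutive integers.
Sample 1 values → pooled ranks: 21→4, 48→1, 17→5, 21→4, 8→6
Mean rank = (4 + 1 + 5 + 4 + 6) / 5 = 4.00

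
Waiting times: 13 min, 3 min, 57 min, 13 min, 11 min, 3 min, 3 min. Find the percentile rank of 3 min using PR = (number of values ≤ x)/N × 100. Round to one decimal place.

42.9

N = 7.
Strictly below 3: 0. Equal to 3: 3.
PR = 3/7 × 100 = 42.9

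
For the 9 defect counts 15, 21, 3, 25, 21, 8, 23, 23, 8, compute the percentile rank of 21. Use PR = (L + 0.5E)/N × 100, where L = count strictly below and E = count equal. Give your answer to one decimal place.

55.6

N = 9.
Strictly below 21: 4. Equal to 21: 2.
PR = (4 + 0.5·2)/9 × 100 = 55.6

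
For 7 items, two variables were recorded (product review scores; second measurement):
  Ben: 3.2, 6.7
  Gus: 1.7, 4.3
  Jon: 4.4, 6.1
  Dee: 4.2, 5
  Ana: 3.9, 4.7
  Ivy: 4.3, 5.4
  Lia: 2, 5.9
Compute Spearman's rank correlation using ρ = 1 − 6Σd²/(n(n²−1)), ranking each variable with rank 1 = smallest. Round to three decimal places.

0.321

Ranks of variable 1: 3, 1, 7, 5, 4, 6, 2
Ranks of variable 2: 7, 1, 6, 3, 2, 4, 5
d = r₁ − r₂: -4, 0, 1, 2, 2, 2, -3
d²: 16, 0, 1, 4, 4, 4, 9; Σd² = 38
ρ = 1 − 6·38/(7·48) = 1 − 228/336 = 0.321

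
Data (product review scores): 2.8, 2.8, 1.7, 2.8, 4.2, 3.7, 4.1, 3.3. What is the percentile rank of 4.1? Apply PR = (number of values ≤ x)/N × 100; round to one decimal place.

N = 8.
Strictly below 4.1: 6. Equal to 4.1: 1.
PR = 7/8 × 100 = 87.5

87.5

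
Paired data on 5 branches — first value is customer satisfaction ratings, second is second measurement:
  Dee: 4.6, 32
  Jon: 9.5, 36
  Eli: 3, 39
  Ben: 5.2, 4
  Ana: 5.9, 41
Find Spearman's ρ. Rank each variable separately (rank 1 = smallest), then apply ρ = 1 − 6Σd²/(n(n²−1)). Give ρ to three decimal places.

Ranks of variable 1: 2, 5, 1, 3, 4
Ranks of variable 2: 2, 3, 4, 1, 5
d = r₁ − r₂: 0, 2, -3, 2, -1
d²: 0, 4, 9, 4, 1; Σd² = 18
ρ = 1 − 6·18/(5·24) = 1 − 108/120 = 0.100

0.100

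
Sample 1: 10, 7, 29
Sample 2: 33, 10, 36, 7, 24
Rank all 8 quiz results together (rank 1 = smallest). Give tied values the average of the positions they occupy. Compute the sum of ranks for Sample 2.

Sorted (ascending): 7, 7, 10, 10, 24, 29, 33, 36
The 2 values of 7 occupy positions 1–2 → average rank (1+2)/2 = 1.5.
The 2 values of 10 occupy positions 3–4 → average rank (3+4)/2 = 3.5.
Sample 2 values → pooled ranks: 33→7, 10→3.5, 36→8, 7→1.5, 24→5
Rank sum = 7 + 3.5 + 8 + 1.5 + 5 = 25

25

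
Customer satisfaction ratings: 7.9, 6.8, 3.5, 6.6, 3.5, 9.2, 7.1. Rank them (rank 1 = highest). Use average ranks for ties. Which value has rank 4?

Sorted (descending): 9.2, 7.9, 7.1, 6.8, 6.6, 3.5, 3.5
The 2 values of 3.5 occupy positions 6–7 → average rank (6+7)/2 = 6.5.
Rank 4 → value 6.8.

6.8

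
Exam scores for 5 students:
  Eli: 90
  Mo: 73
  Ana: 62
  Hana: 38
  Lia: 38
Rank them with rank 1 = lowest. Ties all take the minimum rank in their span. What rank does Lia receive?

1

Sorted (ascending): 38, 38, 62, 73, 90
The 2 values of 38 occupy positions 1–2 → each gets rank 1.
Lia has value 38 → rank 1.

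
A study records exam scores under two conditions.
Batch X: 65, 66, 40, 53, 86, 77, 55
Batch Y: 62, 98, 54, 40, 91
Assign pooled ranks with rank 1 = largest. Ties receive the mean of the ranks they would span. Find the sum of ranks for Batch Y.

30.5

Sorted (descending): 98, 91, 86, 77, 66, 65, 62, 55, 54, 53, 40, 40
The 2 values of 40 occupy positions 11–12 → average rank (11+12)/2 = 11.5.
Batch Y values → pooled ranks: 62→7, 98→1, 54→9, 40→11.5, 91→2
Rank sum = 7 + 1 + 9 + 11.5 + 2 = 30.5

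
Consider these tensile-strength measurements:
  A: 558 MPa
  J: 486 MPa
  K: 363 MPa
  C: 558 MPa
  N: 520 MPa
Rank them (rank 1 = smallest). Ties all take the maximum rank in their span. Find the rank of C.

5

Sorted (ascending): 363, 486, 520, 558, 558
The 2 values of 558 occupy positions 4–5 → each gets rank 5.
C has value 558 MPa → rank 5.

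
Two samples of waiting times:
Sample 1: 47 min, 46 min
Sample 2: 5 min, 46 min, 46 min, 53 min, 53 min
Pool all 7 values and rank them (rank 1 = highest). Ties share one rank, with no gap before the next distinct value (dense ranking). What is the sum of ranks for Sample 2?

Sorted (descending): 53, 53, 47, 46, 46, 46, 5
The 2 values of 53 share dense rank 1.
The 3 values of 46 share dense rank 3.
Remaining distinct values take the next consecutive integers.
Sample 2 values → pooled ranks: 5→4, 46→3, 46→3, 53→1, 53→1
Rank sum = 4 + 3 + 3 + 1 + 1 = 12

12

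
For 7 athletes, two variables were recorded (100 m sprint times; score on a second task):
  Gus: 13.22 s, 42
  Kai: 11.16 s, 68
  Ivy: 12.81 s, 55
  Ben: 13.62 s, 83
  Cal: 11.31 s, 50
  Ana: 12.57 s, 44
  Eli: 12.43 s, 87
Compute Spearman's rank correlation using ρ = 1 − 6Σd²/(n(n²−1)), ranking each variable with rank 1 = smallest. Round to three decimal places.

Ranks of variable 1: 6, 1, 5, 7, 2, 4, 3
Ranks of variable 2: 1, 5, 4, 6, 3, 2, 7
d = r₁ − r₂: 5, -4, 1, 1, -1, 2, -4
d²: 25, 16, 1, 1, 1, 4, 16; Σd² = 64
ρ = 1 − 6·64/(7·48) = 1 − 384/336 = -0.143

-0.143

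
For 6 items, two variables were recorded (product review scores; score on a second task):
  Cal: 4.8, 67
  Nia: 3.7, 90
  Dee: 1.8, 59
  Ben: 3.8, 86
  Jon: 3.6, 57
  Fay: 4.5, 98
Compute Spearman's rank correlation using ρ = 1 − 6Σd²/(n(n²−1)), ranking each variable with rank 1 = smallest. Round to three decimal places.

0.543

Ranks of variable 1: 6, 3, 1, 4, 2, 5
Ranks of variable 2: 3, 5, 2, 4, 1, 6
d = r₁ − r₂: 3, -2, -1, 0, 1, -1
d²: 9, 4, 1, 0, 1, 1; Σd² = 16
ρ = 1 − 6·16/(6·35) = 1 − 96/210 = 0.543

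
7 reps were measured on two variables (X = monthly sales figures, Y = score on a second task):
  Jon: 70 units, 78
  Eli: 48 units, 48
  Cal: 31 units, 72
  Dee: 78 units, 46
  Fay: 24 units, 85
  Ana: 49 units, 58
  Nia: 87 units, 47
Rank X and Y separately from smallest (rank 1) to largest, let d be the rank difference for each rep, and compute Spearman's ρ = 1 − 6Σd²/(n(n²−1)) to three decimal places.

Ranks of variable 1: 5, 3, 2, 6, 1, 4, 7
Ranks of variable 2: 6, 3, 5, 1, 7, 4, 2
d = r₁ − r₂: -1, 0, -3, 5, -6, 0, 5
d²: 1, 0, 9, 25, 36, 0, 25; Σd² = 96
ρ = 1 − 6·96/(7·48) = 1 − 576/336 = -0.714

-0.714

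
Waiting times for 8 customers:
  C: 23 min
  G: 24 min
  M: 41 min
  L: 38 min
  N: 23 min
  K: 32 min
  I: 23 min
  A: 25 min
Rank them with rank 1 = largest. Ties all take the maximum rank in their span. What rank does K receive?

Sorted (descending): 41, 38, 32, 25, 24, 23, 23, 23
The 3 values of 23 occupy positions 6–8 → each gets rank 8.
K has value 32 min → rank 3.

3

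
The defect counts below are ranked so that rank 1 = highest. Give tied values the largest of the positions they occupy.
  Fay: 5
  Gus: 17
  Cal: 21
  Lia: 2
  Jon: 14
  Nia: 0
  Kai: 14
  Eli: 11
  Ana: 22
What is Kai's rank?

Sorted (descending): 22, 21, 17, 14, 14, 11, 5, 2, 0
The 2 values of 14 occupy positions 4–5 → each gets rank 5.
Kai has value 14 → rank 5.

5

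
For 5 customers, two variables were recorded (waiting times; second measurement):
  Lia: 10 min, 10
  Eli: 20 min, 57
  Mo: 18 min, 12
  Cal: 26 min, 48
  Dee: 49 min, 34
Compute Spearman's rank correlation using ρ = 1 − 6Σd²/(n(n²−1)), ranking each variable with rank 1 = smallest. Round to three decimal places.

0.600

Ranks of variable 1: 1, 3, 2, 4, 5
Ranks of variable 2: 1, 5, 2, 4, 3
d = r₁ − r₂: 0, -2, 0, 0, 2
d²: 0, 4, 0, 0, 4; Σd² = 8
ρ = 1 − 6·8/(5·24) = 1 − 48/120 = 0.600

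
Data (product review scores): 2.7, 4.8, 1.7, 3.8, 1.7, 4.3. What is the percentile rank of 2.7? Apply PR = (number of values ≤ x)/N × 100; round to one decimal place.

N = 6.
Strictly below 2.7: 2. Equal to 2.7: 1.
PR = 3/6 × 100 = 50.0

50.0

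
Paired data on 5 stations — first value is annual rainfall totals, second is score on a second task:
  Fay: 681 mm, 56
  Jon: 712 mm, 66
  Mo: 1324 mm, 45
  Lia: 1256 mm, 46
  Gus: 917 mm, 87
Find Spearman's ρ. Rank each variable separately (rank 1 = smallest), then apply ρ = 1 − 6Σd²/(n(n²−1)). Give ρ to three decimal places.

-0.600

Ranks of variable 1: 1, 2, 5, 4, 3
Ranks of variable 2: 3, 4, 1, 2, 5
d = r₁ − r₂: -2, -2, 4, 2, -2
d²: 4, 4, 16, 4, 4; Σd² = 32
ρ = 1 − 6·32/(5·24) = 1 − 192/120 = -0.600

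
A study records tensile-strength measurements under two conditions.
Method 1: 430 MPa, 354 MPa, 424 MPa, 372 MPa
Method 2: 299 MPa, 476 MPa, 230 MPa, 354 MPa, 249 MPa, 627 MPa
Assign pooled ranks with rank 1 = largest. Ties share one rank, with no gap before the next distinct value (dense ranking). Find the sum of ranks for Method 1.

18

Sorted (descending): 627, 476, 430, 424, 372, 354, 354, 299, 249, 230
The 2 values of 354 share dense rank 6.
Remaining distinct values take the next consecutive integers.
Method 1 values → pooled ranks: 430→3, 354→6, 424→4, 372→5
Rank sum = 3 + 6 + 4 + 5 = 18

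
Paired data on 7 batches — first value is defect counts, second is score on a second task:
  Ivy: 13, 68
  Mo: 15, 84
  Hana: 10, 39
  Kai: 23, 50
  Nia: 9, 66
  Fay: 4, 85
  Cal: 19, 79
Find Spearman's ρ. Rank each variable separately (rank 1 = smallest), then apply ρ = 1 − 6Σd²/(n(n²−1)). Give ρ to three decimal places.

-0.214

Ranks of variable 1: 4, 5, 3, 7, 2, 1, 6
Ranks of variable 2: 4, 6, 1, 2, 3, 7, 5
d = r₁ − r₂: 0, -1, 2, 5, -1, -6, 1
d²: 0, 1, 4, 25, 1, 36, 1; Σd² = 68
ρ = 1 − 6·68/(7·48) = 1 − 408/336 = -0.214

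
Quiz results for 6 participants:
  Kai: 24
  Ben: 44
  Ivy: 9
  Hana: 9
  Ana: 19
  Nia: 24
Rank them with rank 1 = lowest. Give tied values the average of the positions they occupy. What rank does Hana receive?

1.5

Sorted (ascending): 9, 9, 19, 24, 24, 44
The 2 values of 9 occupy positions 1–2 → average rank (1+2)/2 = 1.5.
The 2 values of 24 occupy positions 4–5 → average rank (4+5)/2 = 4.5.
Hana has value 9 → rank 1.5.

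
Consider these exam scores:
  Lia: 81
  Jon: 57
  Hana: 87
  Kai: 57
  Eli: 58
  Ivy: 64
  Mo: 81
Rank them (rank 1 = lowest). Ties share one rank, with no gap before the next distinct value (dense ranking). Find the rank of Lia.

4

Sorted (ascending): 57, 57, 58, 64, 81, 81, 87
The 2 values of 57 share dense rank 1.
The 2 values of 81 share dense rank 4.
Remaining distinct values take the next consecutive integers.
Lia has value 81 → rank 4.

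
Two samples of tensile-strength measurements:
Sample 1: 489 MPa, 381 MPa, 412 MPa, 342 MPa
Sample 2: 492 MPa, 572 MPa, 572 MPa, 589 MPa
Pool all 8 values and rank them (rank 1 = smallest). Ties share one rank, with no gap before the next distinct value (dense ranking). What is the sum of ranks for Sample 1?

10

Sorted (ascending): 342, 381, 412, 489, 492, 572, 572, 589
The 2 values of 572 share dense rank 6.
Remaining distinct values take the next consecutive integers.
Sample 1 values → pooled ranks: 489→4, 381→2, 412→3, 342→1
Rank sum = 4 + 2 + 3 + 1 = 10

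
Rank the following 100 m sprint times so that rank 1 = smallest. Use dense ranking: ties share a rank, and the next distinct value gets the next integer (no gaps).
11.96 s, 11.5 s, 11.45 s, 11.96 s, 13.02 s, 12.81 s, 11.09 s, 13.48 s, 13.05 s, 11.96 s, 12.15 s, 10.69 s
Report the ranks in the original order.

Sorted (ascending): 10.69, 11.09, 11.45, 11.5, 11.96, 11.96, 11.96, 12.15, 12.81, 13.02, 13.05, 13.48
The 3 values of 11.96 share dense rank 5.
Remaining distinct values take the next consecutive integers.

5, 4, 3, 5, 8, 7, 2, 10, 9, 5, 6, 1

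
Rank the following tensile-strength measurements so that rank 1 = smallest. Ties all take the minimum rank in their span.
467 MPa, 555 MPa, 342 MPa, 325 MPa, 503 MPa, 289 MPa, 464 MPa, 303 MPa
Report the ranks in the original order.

Sorted (ascending): 289, 303, 325, 342, 464, 467, 503, 555
No ties — each value takes its position as its rank.

6, 8, 4, 3, 7, 1, 5, 2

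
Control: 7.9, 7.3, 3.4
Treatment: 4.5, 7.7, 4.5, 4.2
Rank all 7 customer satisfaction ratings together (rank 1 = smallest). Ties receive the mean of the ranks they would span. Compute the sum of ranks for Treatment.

15

Sorted (ascending): 3.4, 4.2, 4.5, 4.5, 7.3, 7.7, 7.9
The 2 values of 4.5 occupy positions 3–4 → average rank (3+4)/2 = 3.5.
Treatment values → pooled ranks: 4.5→3.5, 7.7→6, 4.5→3.5, 4.2→2
Rank sum = 3.5 + 6 + 3.5 + 2 = 15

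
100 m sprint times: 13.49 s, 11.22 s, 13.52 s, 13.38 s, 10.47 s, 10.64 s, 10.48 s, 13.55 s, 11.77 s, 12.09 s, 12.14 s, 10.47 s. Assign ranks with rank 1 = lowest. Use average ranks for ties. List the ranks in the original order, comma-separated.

Sorted (ascending): 10.47, 10.47, 10.48, 10.64, 11.22, 11.77, 12.09, 12.14, 13.38, 13.49, 13.52, 13.55
The 2 values of 10.47 occupy positions 1–2 → average rank (1+2)/2 = 1.5.

10, 5, 11, 9, 1.5, 4, 3, 12, 6, 7, 8, 1.5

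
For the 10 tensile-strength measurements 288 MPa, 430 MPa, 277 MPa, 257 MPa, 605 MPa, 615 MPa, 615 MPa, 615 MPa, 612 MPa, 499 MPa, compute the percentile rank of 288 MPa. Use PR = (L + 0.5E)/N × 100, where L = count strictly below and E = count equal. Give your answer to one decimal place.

N = 10.
Strictly below 288: 2. Equal to 288: 1.
PR = (2 + 0.5·1)/10 × 100 = 25.0

25.0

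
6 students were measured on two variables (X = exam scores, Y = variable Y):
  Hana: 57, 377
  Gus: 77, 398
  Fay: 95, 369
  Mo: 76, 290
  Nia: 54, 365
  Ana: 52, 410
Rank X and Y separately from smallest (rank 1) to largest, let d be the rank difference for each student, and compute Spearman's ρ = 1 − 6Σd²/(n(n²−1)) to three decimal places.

-0.257

Ranks of variable 1: 3, 5, 6, 4, 2, 1
Ranks of variable 2: 4, 5, 3, 1, 2, 6
d = r₁ − r₂: -1, 0, 3, 3, 0, -5
d²: 1, 0, 9, 9, 0, 25; Σd² = 44
ρ = 1 − 6·44/(6·35) = 1 − 264/210 = -0.257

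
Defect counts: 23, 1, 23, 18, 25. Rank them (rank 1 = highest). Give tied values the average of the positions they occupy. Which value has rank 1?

25

Sorted (descending): 25, 23, 23, 18, 1
The 2 values of 23 occupy positions 2–3 → average rank (2+3)/2 = 2.5.
Rank 1 → value 25.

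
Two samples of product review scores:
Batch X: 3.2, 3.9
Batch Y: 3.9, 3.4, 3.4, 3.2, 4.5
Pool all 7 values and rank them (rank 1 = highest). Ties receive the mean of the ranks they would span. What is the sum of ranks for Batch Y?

Sorted (descending): 4.5, 3.9, 3.9, 3.4, 3.4, 3.2, 3.2
The 2 values of 3.9 occupy positions 2–3 → average rank (2+3)/2 = 2.5.
The 2 values of 3.4 occupy positions 4–5 → average rank (4+5)/2 = 4.5.
The 2 values of 3.2 occupy positions 6–7 → average rank (6+7)/2 = 6.5.
Batch Y values → pooled ranks: 3.9→2.5, 3.4→4.5, 3.4→4.5, 3.2→6.5, 4.5→1
Rank sum = 2.5 + 4.5 + 4.5 + 6.5 + 1 = 19

19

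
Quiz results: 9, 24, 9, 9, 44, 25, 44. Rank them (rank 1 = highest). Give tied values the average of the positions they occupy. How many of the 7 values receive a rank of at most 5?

Sorted (descending): 44, 44, 25, 24, 9, 9, 9
The 2 values of 44 occupy positions 1–2 → average rank (1+2)/2 = 1.5.
The 3 values of 9 occupy positions 5–7 → average rank 6.
Ranks ≤ 5: {1.5, 1.5, 3, 4} → 4 values.

4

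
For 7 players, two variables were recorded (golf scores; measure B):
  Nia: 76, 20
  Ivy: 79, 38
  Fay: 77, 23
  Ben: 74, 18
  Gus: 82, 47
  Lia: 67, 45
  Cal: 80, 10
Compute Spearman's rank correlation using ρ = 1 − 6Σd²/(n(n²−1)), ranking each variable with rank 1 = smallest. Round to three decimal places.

Ranks of variable 1: 3, 5, 4, 2, 7, 1, 6
Ranks of variable 2: 3, 5, 4, 2, 7, 6, 1
d = r₁ − r₂: 0, 0, 0, 0, 0, -5, 5
d²: 0, 0, 0, 0, 0, 25, 25; Σd² = 50
ρ = 1 − 6·50/(7·48) = 1 − 300/336 = 0.107

0.107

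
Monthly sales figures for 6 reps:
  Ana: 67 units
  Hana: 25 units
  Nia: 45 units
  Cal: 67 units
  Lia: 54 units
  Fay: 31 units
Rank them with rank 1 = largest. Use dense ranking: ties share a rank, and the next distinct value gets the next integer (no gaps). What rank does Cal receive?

Sorted (descending): 67, 67, 54, 45, 31, 25
The 2 values of 67 share dense rank 1.
Remaining distinct values take the next consecutive integers.
Cal has value 67 units → rank 1.

1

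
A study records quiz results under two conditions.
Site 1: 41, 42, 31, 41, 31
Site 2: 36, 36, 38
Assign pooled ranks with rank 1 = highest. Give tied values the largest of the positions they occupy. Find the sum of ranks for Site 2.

16

Sorted (descending): 42, 41, 41, 38, 36, 36, 31, 31
The 2 values of 41 occupy positions 2–3 → each gets rank 3.
The 2 values of 36 occupy positions 5–6 → each gets rank 6.
The 2 values of 31 occupy positions 7–8 → each gets rank 8.
Site 2 values → pooled ranks: 36→6, 36→6, 38→4
Rank sum = 6 + 6 + 4 = 16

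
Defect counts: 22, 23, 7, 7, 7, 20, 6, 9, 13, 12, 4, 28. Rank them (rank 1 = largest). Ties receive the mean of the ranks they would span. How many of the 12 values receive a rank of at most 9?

10

Sorted (descending): 28, 23, 22, 20, 13, 12, 9, 7, 7, 7, 6, 4
The 3 values of 7 occupy positions 8–10 → average rank 9.
Ranks ≤ 9: {1, 2, 3, 4, 5, 6, 7, 9, 9, 9} → 10 values.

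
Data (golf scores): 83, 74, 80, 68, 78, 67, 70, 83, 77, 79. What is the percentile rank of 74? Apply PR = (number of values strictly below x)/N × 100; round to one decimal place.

N = 10.
Strictly below 74: 3. Equal to 74: 1.
PR = 3/10 × 100 = 30.0

30.0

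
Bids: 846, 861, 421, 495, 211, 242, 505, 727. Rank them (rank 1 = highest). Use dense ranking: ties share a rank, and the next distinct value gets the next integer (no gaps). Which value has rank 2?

Sorted (descending): 861, 846, 727, 505, 495, 421, 242, 211
No ties — each value takes its position as its rank.
Rank 2 → value 846.

846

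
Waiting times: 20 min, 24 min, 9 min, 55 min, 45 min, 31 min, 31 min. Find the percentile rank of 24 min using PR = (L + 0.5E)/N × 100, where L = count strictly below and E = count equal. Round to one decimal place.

35.7

N = 7.
Strictly below 24: 2. Equal to 24: 1.
PR = (2 + 0.5·1)/7 × 100 = 35.7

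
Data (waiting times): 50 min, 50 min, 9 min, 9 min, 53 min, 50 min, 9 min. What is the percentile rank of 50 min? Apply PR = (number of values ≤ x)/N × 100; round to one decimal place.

N = 7.
Strictly below 50: 3. Equal to 50: 3.
PR = 6/7 × 100 = 85.7

85.7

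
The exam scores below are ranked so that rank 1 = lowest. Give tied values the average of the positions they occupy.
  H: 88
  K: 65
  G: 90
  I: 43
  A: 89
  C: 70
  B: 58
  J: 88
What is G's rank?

Sorted (ascending): 43, 58, 65, 70, 88, 88, 89, 90
The 2 values of 88 occupy positions 5–6 → average rank (5+6)/2 = 5.5.
G has value 90 → rank 8.

8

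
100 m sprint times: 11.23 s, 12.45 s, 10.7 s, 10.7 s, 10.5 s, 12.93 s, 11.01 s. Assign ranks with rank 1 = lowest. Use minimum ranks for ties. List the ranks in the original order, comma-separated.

Sorted (ascending): 10.5, 10.7, 10.7, 11.01, 11.23, 12.45, 12.93
The 2 values of 10.7 occupy positions 2–3 → each gets rank 2.

5, 6, 2, 2, 1, 7, 4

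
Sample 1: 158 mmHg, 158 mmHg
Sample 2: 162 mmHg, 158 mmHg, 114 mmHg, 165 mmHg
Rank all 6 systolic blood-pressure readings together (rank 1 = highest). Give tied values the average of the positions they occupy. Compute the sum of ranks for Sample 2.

Sorted (descending): 165, 162, 158, 158, 158, 114
The 3 values of 158 occupy positions 3–5 → average rank 4.
Sample 2 values → pooled ranks: 162→2, 158→4, 114→6, 165→1
Rank sum = 2 + 4 + 6 + 1 = 13

13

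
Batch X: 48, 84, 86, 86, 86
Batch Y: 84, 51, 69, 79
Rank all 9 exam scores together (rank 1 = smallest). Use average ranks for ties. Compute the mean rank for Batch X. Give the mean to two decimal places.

6.10

Sorted (ascending): 48, 51, 69, 79, 84, 84, 86, 86, 86
The 2 values of 84 occupy positions 5–6 → average rank (5+6)/2 = 5.5.
The 3 values of 86 occupy positions 7–9 → average rank 8.
Batch X values → pooled ranks: 48→1, 84→5.5, 86→8, 86→8, 86→8
Mean rank = (1 + 5.5 + 8 + 8 + 8) / 5 = 6.10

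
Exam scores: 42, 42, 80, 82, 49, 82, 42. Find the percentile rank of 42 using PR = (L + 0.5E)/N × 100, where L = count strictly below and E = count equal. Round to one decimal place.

21.4

N = 7.
Strictly below 42: 0. Equal to 42: 3.
PR = (0 + 0.5·3)/7 × 100 = 21.4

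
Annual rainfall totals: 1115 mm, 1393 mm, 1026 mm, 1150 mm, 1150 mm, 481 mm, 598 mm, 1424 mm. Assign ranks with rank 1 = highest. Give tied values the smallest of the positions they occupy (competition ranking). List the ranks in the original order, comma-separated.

Sorted (descending): 1424, 1393, 1150, 1150, 1115, 1026, 598, 481
The 2 values of 1150 occupy positions 3–4 → each gets rank 3.

5, 2, 6, 3, 3, 8, 7, 1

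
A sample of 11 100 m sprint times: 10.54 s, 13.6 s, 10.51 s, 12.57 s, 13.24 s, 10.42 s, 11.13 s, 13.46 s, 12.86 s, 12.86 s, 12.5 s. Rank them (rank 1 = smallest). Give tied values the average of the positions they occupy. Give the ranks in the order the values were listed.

Sorted (ascending): 10.42, 10.51, 10.54, 11.13, 12.5, 12.57, 12.86, 12.86, 13.24, 13.46, 13.6
The 2 values of 12.86 occupy positions 7–8 → average rank (7+8)/2 = 7.5.

3, 11, 2, 6, 9, 1, 4, 10, 7.5, 7.5, 5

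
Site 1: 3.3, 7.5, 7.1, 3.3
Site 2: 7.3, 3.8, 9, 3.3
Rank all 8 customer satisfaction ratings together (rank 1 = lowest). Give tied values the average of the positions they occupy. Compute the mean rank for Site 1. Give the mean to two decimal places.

4.00

Sorted (ascending): 3.3, 3.3, 3.3, 3.8, 7.1, 7.3, 7.5, 9
The 3 values of 3.3 occupy positions 1–3 → average rank 2.
Site 1 values → pooled ranks: 3.3→2, 7.5→7, 7.1→5, 3.3→2
Mean rank = (2 + 7 + 5 + 2) / 4 = 4.00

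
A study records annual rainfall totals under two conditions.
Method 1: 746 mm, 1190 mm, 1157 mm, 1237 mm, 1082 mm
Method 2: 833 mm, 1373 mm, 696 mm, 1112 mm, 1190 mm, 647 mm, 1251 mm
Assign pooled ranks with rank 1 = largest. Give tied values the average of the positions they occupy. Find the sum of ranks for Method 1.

31.5

Sorted (descending): 1373, 1251, 1237, 1190, 1190, 1157, 1112, 1082, 833, 746, 696, 647
The 2 values of 1190 occupy positions 4–5 → average rank (4+5)/2 = 4.5.
Method 1 values → pooled ranks: 746→10, 1190→4.5, 1157→6, 1237→3, 1082→8
Rank sum = 10 + 4.5 + 6 + 3 + 8 = 31.5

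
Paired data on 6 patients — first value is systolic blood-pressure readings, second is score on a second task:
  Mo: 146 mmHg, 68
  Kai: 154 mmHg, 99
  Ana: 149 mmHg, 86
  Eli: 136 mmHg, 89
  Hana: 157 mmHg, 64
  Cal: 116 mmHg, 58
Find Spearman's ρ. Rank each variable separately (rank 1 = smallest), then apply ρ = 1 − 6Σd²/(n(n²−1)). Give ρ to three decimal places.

Ranks of variable 1: 3, 5, 4, 2, 6, 1
Ranks of variable 2: 3, 6, 4, 5, 2, 1
d = r₁ − r₂: 0, -1, 0, -3, 4, 0
d²: 0, 1, 0, 9, 16, 0; Σd² = 26
ρ = 1 − 6·26/(6·35) = 1 − 156/210 = 0.257

0.257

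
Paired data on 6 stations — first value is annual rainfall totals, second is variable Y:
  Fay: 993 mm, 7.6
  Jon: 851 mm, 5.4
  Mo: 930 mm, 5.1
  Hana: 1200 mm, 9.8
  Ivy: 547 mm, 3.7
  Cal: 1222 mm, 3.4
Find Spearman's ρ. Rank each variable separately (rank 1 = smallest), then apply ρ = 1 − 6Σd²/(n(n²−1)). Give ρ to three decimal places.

0.086

Ranks of variable 1: 4, 2, 3, 5, 1, 6
Ranks of variable 2: 5, 4, 3, 6, 2, 1
d = r₁ − r₂: -1, -2, 0, -1, -1, 5
d²: 1, 4, 0, 1, 1, 25; Σd² = 32
ρ = 1 − 6·32/(6·35) = 1 − 192/210 = 0.086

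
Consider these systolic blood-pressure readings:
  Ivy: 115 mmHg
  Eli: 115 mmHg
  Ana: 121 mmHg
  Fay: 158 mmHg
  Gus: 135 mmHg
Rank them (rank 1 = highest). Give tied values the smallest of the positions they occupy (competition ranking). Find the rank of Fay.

1

Sorted (descending): 158, 135, 121, 115, 115
The 2 values of 115 occupy positions 4–5 → each gets rank 4.
Fay has value 158 mmHg → rank 1.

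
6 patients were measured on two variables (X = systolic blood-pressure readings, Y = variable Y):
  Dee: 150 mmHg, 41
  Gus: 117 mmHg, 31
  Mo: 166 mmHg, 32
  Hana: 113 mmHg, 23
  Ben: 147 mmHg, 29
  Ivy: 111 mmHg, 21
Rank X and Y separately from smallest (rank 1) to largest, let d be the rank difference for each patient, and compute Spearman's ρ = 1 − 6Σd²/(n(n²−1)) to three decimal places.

0.886

Ranks of variable 1: 5, 3, 6, 2, 4, 1
Ranks of variable 2: 6, 4, 5, 2, 3, 1
d = r₁ − r₂: -1, -1, 1, 0, 1, 0
d²: 1, 1, 1, 0, 1, 0; Σd² = 4
ρ = 1 − 6·4/(6·35) = 1 − 24/210 = 0.886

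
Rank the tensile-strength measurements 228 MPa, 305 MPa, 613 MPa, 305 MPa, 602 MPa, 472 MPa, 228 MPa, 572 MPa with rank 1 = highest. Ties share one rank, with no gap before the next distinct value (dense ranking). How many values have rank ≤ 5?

6

Sorted (descending): 613, 602, 572, 472, 305, 305, 228, 228
The 2 values of 305 share dense rank 5.
The 2 values of 228 share dense rank 6.
Remaining distinct values take the next consecutive integers.
Ranks ≤ 5: {1, 2, 3, 4, 5, 5} → 6 values.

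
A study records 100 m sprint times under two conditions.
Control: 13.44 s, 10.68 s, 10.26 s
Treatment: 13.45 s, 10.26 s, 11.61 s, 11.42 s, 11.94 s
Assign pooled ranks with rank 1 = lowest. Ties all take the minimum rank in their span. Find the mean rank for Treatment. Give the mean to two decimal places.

4.80

Sorted (ascending): 10.26, 10.26, 10.68, 11.42, 11.61, 11.94, 13.44, 13.45
The 2 values of 10.26 occupy positions 1–2 → each gets rank 1.
Treatment values → pooled ranks: 13.45→8, 10.26→1, 11.61→5, 11.42→4, 11.94→6
Mean rank = (8 + 1 + 5 + 4 + 6) / 5 = 4.80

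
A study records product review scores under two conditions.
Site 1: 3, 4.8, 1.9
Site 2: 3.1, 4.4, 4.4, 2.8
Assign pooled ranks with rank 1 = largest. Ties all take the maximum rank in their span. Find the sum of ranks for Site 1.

13

Sorted (descending): 4.8, 4.4, 4.4, 3.1, 3, 2.8, 1.9
The 2 values of 4.4 occupy positions 2–3 → each gets rank 3.
Site 1 values → pooled ranks: 3→5, 4.8→1, 1.9→7
Rank sum = 5 + 1 + 7 = 13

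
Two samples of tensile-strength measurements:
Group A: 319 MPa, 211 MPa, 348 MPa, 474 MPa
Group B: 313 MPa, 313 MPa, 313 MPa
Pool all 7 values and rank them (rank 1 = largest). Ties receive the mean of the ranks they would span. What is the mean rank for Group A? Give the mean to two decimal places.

Sorted (descending): 474, 348, 319, 313, 313, 313, 211
The 3 values of 313 occupy positions 4–6 → average rank 5.
Group A values → pooled ranks: 319→3, 211→7, 348→2, 474→1
Mean rank = (3 + 7 + 2 + 1) / 4 = 3.25

3.25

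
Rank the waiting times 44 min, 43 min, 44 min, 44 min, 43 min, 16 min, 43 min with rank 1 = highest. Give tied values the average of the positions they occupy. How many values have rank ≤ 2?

Sorted (descending): 44, 44, 44, 43, 43, 43, 16
The 3 values of 44 occupy positions 1–3 → average rank 2.
The 3 values of 43 occupy positions 4–6 → average rank 5.
Ranks ≤ 2: {2, 2, 2} → 3 values.

3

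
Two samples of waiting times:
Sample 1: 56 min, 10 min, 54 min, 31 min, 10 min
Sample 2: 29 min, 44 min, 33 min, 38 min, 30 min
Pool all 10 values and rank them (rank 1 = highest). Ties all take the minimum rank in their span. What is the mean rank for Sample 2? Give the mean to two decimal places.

5.40

Sorted (descending): 56, 54, 44, 38, 33, 31, 30, 29, 10, 10
The 2 values of 10 occupy positions 9–10 → each gets rank 9.
Sample 2 values → pooled ranks: 29→8, 44→3, 33→5, 38→4, 30→7
Mean rank = (8 + 3 + 5 + 4 + 7) / 5 = 5.40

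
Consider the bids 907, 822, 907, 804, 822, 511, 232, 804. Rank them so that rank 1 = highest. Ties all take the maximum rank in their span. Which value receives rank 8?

232

Sorted (descending): 907, 907, 822, 822, 804, 804, 511, 232
The 2 values of 907 occupy positions 1–2 → each gets rank 2.
The 2 values of 822 occupy positions 3–4 → each gets rank 4.
The 2 values of 804 occupy positions 5–6 → each gets rank 6.
Rank 8 → value 232.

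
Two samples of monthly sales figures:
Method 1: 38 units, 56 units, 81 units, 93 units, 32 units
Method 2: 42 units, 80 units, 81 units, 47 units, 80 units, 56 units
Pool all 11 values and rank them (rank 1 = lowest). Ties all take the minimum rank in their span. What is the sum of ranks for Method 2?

Sorted (ascending): 32, 38, 42, 47, 56, 56, 80, 80, 81, 81, 93
The 2 values of 56 occupy positions 5–6 → each gets rank 5.
The 2 values of 80 occupy positions 7–8 → each gets rank 7.
The 2 values of 81 occupy positions 9–10 → each gets rank 9.
Method 2 values → pooled ranks: 42→3, 80→7, 81→9, 47→4, 80→7, 56→5
Rank sum = 3 + 7 + 9 + 4 + 7 + 5 = 35

35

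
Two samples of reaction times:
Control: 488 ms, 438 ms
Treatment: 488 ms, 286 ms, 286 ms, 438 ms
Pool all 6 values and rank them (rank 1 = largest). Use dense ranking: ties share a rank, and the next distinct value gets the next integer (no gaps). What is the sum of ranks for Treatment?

Sorted (descending): 488, 488, 438, 438, 286, 286
The 2 values of 488 share dense rank 1.
The 2 values of 438 share dense rank 2.
The 2 values of 286 share dense rank 3.
Treatment values → pooled ranks: 488→1, 286→3, 286→3, 438→2
Rank sum = 1 + 3 + 3 + 2 = 9

9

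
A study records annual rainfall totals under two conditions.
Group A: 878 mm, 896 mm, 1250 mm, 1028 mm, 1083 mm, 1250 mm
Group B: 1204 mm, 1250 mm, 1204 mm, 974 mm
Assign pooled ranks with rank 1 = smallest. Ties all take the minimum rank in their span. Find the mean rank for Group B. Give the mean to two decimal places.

5.75

Sorted (ascending): 878, 896, 974, 1028, 1083, 1204, 1204, 1250, 1250, 1250
The 2 values of 1204 occupy positions 6–7 → each gets rank 6.
The 3 values of 1250 occupy positions 8–10 → each gets rank 8.
Group B values → pooled ranks: 1204→6, 1250→8, 1204→6, 974→3
Mean rank = (6 + 8 + 6 + 3) / 4 = 5.75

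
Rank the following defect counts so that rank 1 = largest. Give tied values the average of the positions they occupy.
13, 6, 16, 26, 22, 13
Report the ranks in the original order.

Sorted (descending): 26, 22, 16, 13, 13, 6
The 2 values of 13 occupy positions 4–5 → average rank (4+5)/2 = 4.5.

4.5, 6, 3, 1, 2, 4.5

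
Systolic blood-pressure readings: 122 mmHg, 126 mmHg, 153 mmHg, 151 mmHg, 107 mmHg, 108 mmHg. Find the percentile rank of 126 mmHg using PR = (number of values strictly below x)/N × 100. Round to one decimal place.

50.0

N = 6.
Strictly below 126: 3. Equal to 126: 1.
PR = 3/6 × 100 = 50.0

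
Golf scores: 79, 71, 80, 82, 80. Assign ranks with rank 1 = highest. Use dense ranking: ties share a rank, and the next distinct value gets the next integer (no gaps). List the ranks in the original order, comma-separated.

3, 4, 2, 1, 2

Sorted (descending): 82, 80, 80, 79, 71
The 2 values of 80 share dense rank 2.
Remaining distinct values take the next consecutive integers.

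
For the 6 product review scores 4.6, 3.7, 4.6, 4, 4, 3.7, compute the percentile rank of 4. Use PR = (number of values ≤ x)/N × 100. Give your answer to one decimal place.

66.7

N = 6.
Strictly below 4: 2. Equal to 4: 2.
PR = 4/6 × 100 = 66.7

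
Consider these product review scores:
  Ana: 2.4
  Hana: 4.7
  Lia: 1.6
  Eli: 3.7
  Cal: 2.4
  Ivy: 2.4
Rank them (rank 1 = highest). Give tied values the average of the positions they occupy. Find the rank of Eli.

Sorted (descending): 4.7, 3.7, 2.4, 2.4, 2.4, 1.6
The 3 values of 2.4 occupy positions 3–5 → average rank 4.
Eli has value 3.7 → rank 2.

2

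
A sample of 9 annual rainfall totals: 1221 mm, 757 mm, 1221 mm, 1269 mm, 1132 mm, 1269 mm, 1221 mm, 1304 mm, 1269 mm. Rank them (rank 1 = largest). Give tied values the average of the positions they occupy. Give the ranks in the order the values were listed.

Sorted (descending): 1304, 1269, 1269, 1269, 1221, 1221, 1221, 1132, 757
The 3 values of 1269 occupy positions 2–4 → average rank 3.
The 3 values of 1221 occupy positions 5–7 → average rank 6.

6, 9, 6, 3, 8, 3, 6, 1, 3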